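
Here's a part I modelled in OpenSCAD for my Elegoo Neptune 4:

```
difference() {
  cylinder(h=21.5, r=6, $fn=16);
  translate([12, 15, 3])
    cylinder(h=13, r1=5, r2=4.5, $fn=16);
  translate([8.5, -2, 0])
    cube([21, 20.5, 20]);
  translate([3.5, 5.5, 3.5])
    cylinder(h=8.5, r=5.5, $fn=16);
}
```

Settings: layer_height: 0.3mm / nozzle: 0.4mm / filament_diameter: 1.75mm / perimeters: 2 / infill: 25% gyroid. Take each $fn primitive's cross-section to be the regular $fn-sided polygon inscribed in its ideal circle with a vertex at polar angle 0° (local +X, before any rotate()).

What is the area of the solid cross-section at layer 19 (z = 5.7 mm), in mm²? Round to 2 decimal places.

At z = 5.7 mm: the cylinder: section is a regular 16-gon, circumradius r=6 (area = (16/2)·6.000²·sin(360°/16) = 110.21 mm²); the cone at (12, 15): at t=0.208 of its height the radius interpolates to r₁+(r₂−r₁)t = 4.896, giving a regular 16-gon of that circumradius (area = (16/2)·4.896²·sin(360°/16) = 73.39 mm²); the 21×20.5 cube at (8.5, -2) contributes its full rectangle (area 430.50 mm²); the r=5.5 cylinder at (3.5, 5.5) gives a regular 16-gon of circumradius 5.5 (constant along its height) (area = (16/2)·5.500²·sin(360°/16) = 92.61 mm²); After the difference (first − rest): starting from the r=6 cylinder (110.21 mm²), the cone at (12, 15) misses the remaining region (no effect); the 21×20.5 cube at (8.5, -2) misses the remaining region (no effect); the r=5.5 cylinder at (3.5, 5.5) partially overlaps it — only the 31.44 mm² overlap (of its 92.61 mm²) is removed, clipping the outline — area = 78.77 mm². Overall, the cross-section is a single solid region. Net area = 78.77 mm².

78.77 mm²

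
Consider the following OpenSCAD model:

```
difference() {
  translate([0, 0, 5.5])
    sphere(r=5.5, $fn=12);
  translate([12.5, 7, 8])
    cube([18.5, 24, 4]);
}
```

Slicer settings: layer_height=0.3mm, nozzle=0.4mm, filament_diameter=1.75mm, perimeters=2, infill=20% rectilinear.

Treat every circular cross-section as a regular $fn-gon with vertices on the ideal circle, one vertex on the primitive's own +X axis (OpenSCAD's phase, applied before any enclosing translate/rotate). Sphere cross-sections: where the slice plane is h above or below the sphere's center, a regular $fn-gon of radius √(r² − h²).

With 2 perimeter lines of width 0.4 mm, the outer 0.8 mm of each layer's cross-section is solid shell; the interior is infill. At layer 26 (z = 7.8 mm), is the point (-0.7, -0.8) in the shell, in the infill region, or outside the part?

At z = 7.8 mm: the r=5.5 sphere contributes a regular 12-gon of circumradius √(5.5²−2.3²) = 4.996; the cube at (12.5, 7) is absent (z outside [8, 12]); Taking the first minus the rest: none of the subtracted shapes is present at this height, so the r=5.5 sphere is unchanged — 1 connected region. Overall, the cross-section is a single solid region. The nearest boundary edge runs (-4.33, -2.50)→(-2.50, -4.33); distance from the point to it = 3.77 mm. The point is inside the cross-section and 3.77 mm from the nearest boundary — more than the 0.8 mm shell width (2 × 0.4), so it's in the infill interior.

infill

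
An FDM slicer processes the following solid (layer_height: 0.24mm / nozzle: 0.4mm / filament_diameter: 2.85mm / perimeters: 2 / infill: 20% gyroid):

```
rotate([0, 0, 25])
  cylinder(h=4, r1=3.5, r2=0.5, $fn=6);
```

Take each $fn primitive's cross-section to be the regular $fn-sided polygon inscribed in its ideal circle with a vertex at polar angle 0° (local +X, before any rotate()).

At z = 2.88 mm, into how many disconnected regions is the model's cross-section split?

At z = 2.88 mm: the cone contributes a regular 6-gon of circumradius 1.340 (interpolated between r1=3.5 and r2=0.5 at t=0.720); (rotated 25° about Z; rotation is an isometry so areas/perimeters/island counts are preserved). The result has 1 disconnected region.

1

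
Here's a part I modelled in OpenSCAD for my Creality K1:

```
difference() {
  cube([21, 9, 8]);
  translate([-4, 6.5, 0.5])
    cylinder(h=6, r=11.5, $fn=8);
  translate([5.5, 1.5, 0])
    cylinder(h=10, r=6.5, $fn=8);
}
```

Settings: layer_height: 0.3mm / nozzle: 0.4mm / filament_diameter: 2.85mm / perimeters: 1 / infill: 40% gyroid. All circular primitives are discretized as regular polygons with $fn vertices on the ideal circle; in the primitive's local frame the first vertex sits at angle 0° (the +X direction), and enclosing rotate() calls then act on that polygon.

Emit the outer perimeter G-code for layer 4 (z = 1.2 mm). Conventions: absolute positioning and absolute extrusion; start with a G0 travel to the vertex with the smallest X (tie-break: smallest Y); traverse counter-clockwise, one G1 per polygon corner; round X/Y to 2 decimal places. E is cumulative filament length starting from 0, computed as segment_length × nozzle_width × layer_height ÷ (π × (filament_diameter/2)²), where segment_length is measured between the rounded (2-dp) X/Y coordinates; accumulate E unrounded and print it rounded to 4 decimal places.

At z = 1.2 mm: the 21×9 cube contributes its full rectangle; the r=11.5 cylinder at (-4, 6.5) gives a regular 8-gon of circumradius 11.5 (constant along its height); the cylinder at (5.5, 1.5): section is a regular 8-gon, circumradius r=6.5; Taking the first minus the rest: starting from the 21×9 cube, the r=11.5 cylinder at (-4, 6.5) partially overlaps it — only the 57.46 mm² overlap (of its 374.06 mm²) is removed, clipping the outline; the r=6.5 cylinder at (5.5, 1.5) partially overlaps it — only the 32.85 mm² overlap (of its 119.50 mm²) is removed, clipping the outline — 1 connected region. The outline is a single polygon with 7 vertices. Extrusion per mm of travel: 0.4 × 0.3 / (π × 1.425²) = 0.018811. Accumulating E over each segment gives final E = 0.8421.

G0 X6.46 Y9.00 Z1.20
G1 X7.16 Y7.31 E0.0344
G1 X10.10 Y6.10 E0.0942
G1 X12.00 Y1.50 E0.1878
G1 X11.38 Y0.00 E0.2184
G1 X21.00 Y0.00 E0.3993
G1 X21.00 Y9.00 E0.5686
G1 X6.46 Y9.00 E0.8421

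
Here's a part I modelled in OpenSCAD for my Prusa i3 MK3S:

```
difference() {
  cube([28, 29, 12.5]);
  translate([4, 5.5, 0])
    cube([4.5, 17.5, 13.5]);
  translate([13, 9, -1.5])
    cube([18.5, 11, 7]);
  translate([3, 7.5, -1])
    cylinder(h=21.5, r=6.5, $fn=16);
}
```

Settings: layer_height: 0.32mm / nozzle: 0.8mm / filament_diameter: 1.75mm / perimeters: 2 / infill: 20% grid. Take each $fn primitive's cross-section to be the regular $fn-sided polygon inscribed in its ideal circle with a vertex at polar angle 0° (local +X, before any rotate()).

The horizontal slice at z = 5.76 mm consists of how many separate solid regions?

1

At z = 5.76 mm: the cube is present — its section is the full 28×29 rectangle; the cube at (4, 5.5) (footprint 4.5×17.5) is included at this height; the cube at (13, 9) does not reach this height (z outside [-1.5, 5.5]); the r=6.5 cylinder at (3, 7.5) gives a regular 16-gon of circumradius 6.5 (constant along its height); Subtracting the remaining from the first: starting from the 28×29 cube, the 4.5×17.5 cube at (4, 5.5) lies wholly inside it (removes its full 78.75 mm² and its 44.00 mm outline becomes a hole wall); the r=6.5 cylinder at (3, 7.5) partially overlaps it — only the 68.89 mm² overlap (of its 129.35 mm²) is removed, clipping the outline — 1 connected region. The result has 1 disconnected region.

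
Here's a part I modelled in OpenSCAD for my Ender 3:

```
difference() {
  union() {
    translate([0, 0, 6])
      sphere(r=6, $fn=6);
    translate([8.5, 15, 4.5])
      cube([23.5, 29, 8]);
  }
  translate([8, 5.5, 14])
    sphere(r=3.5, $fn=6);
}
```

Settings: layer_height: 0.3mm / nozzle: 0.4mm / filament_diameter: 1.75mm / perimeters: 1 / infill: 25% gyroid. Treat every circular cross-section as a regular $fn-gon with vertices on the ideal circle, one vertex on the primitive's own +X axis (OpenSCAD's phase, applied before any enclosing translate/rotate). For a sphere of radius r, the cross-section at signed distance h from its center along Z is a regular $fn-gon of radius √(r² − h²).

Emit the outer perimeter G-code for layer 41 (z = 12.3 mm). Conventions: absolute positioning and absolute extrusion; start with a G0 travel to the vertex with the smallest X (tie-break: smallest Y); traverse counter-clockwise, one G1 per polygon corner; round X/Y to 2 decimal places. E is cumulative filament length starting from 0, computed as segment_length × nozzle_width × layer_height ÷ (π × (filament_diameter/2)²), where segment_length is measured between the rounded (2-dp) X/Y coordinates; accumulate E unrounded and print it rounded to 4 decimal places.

G0 X8.50 Y15.00 Z12.30
G1 X32.00 Y15.00 E1.1724
G1 X32.00 Y44.00 E2.6192
G1 X8.50 Y44.00 E3.7917
G1 X8.50 Y15.00 E5.2385

At z = 12.3 mm: the sphere is not intersected at this z (|z−center|=6.300 > r=6); the cube at (8.5, 15) (footprint 23.5×29) is included at this height; Merging all regions: only the 23.5×29 cube at (8.5, 15) is present, so the union is just that shape — 1 connected region; the r=3.5 sphere at (8, 5.5) contributes a regular 6-gon of circumradius √(3.5²−1.7²) = 3.059; Subtracting the remaining from the first: starting from the result so far, the r=3.5 sphere at (8, 5.5) misses the remaining region (no effect) — 1 connected region. The outline is a single polygon with 4 vertices. Extrusion per mm of travel: 0.4 × 0.3 / (π × 0.875²) = 0.049890. Accumulating E over each segment gives final E = 5.2385.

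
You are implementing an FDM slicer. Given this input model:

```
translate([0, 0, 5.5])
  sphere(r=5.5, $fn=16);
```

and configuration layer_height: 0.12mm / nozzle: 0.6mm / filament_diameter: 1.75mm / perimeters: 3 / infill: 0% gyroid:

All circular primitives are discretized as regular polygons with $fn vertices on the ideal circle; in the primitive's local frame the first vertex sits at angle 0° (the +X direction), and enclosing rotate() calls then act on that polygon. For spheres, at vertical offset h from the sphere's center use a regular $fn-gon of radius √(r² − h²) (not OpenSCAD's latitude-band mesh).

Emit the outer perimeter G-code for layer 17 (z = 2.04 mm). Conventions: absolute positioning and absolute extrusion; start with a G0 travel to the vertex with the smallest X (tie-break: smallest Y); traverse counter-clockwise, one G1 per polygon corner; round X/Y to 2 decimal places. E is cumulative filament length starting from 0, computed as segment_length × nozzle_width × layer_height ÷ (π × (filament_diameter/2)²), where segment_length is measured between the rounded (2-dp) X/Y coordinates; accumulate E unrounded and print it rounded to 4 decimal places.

At z = 2.04 mm: the r=5.5 sphere slices to a regular 16-gon of circumradius 4.275 (√(r²−h²) with h=3.46 from center). The outline is a single polygon with 16 vertices. Extrusion per mm of travel: 0.6 × 0.12 / (π × 0.875²) = 0.029934. Accumulating E over each segment gives final E = 0.7991.

G0 X-4.28 Y0.00 Z2.04
G1 X-3.95 Y-1.64 E0.0501
G1 X-3.02 Y-3.02 E0.0999
G1 X-1.64 Y-3.95 E0.1497
G1 X0.00 Y-4.28 E0.1998
G1 X1.64 Y-3.95 E0.2499
G1 X3.02 Y-3.02 E0.2997
G1 X3.95 Y-1.64 E0.3495
G1 X4.28 Y0.00 E0.3996
G1 X3.95 Y1.64 E0.4496
G1 X3.02 Y3.02 E0.4994
G1 X1.64 Y3.95 E0.5493
G1 X0.00 Y4.28 E0.5993
G1 X-1.64 Y3.95 E0.6494
G1 X-3.02 Y3.02 E0.6992
G1 X-3.95 Y1.64 E0.7490
G1 X-4.28 Y0.00 E0.7991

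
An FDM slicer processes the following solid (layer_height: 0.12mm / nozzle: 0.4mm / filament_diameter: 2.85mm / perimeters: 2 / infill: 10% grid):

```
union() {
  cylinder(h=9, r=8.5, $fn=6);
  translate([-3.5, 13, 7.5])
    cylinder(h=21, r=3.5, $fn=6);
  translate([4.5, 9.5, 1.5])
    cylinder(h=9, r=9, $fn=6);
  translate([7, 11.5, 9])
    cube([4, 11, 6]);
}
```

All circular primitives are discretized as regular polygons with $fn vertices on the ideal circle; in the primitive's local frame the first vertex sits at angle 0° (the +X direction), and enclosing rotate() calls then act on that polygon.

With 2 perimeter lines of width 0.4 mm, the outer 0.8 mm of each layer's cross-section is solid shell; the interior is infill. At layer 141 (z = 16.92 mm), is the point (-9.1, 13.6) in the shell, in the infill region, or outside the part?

At z = 16.92 mm: the cylinder is not intersected at this z (z outside [0, 9]); the r=3.5 cylinder at (-3.5, 13) gives a regular 6-gon of circumradius 3.5 (constant along its height); the cylinder at (4.5, 9.5) is not intersected at this z (z outside [1.5, 10.5]); the cube at (7, 11.5) is absent (z outside [9, 15]); Taking the union: only the r=3.5 cylinder at (-3.5, 13) is present, so the union is just that shape — 1 connected region. Overall, the cross-section is a single solid region. The nearest boundary edge runs (-5.25, 16.03)→(-7.00, 13.00); distance from the point to it = 2.18 mm. The point is not inside any of the regions above, so it lies outside the cross-section (2.18 mm from the nearest boundary).

outside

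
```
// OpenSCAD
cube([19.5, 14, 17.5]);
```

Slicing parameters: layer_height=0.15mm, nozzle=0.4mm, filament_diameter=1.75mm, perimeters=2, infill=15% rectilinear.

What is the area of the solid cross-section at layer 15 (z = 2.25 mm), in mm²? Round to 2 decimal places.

273.00 mm²

At z = 2.25 mm: the 19.5×14 cube contributes its full rectangle (area 273.00 mm²). Overall, the cross-section is a single solid region. Net area = 273.00 mm².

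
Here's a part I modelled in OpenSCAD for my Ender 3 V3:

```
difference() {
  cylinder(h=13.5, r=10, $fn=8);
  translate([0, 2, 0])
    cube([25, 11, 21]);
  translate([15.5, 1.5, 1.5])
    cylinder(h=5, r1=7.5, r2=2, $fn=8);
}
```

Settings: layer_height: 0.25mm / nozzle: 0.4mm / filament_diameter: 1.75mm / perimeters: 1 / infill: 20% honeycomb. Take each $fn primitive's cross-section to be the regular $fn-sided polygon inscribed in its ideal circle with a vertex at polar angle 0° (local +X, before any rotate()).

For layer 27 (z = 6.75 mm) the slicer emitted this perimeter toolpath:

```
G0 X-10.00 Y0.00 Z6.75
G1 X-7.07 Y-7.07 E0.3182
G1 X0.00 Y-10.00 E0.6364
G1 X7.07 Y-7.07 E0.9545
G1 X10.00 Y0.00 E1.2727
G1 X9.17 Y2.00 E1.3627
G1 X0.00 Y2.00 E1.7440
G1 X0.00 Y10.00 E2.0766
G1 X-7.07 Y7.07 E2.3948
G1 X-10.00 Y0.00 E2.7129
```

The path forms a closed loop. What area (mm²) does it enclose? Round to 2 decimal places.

231.27 mm²

Apply the shoelace formula to the sequence of (X, Y) vertices; enclosed area = 231.27 mm².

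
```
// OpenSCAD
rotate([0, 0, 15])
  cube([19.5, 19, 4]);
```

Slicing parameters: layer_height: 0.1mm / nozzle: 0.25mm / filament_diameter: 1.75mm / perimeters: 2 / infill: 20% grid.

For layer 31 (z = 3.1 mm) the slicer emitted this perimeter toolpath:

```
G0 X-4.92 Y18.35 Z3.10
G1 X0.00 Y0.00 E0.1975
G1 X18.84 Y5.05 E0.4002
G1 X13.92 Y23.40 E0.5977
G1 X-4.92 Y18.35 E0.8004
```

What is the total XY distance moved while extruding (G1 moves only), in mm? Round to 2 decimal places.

77.01 mm

Sum the Euclidean lengths of each G1 segment: total = 77.01 mm.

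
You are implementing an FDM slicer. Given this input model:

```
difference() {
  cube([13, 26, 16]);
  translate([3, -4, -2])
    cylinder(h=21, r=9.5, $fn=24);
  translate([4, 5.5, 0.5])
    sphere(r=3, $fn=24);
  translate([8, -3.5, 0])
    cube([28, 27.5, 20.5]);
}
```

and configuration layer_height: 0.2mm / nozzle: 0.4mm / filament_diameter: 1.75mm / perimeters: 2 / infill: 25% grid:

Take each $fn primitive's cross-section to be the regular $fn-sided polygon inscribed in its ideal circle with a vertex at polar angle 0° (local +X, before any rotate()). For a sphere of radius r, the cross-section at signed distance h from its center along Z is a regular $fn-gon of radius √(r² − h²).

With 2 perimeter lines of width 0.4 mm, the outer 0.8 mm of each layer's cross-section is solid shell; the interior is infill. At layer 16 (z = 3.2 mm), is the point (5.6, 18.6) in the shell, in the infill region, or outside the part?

infill

At z = 3.2 mm: the 13×26 cube contributes its full rectangle; the r=9.5 cylinder at (3, -4) contributes a regular 24-gon of circumradius 9.5; the sphere at (4, 5.5): section is a regular 24-gon, circumradius = √(r²−h²) = √(3²−2.7²) = 1.308; the 28×27.5 cube at (8, -3.5) contributes its full rectangle; Subtracting the remaining from the first: starting from the 13×26 cube, the r=9.5 cylinder at (3, -4) partially overlaps it — only the 49.33 mm² overlap (of its 280.30 mm²) is removed, clipping the outline; the r=3 sphere at (4, 5.5) partially overlaps it — only the 3.01 mm² overlap (of its 5.31 mm²) is removed, clipping the outline; the 28×27.5 cube at (8, -3.5) partially overlaps it — only the 111.47 mm² overlap (of its 770.00 mm²) is removed, clipping the outline — 1 connected region. Overall, the cross-section is a single solid region. The nearest boundary edge runs (8.00, 24.00)→(8.00, 4.04); distance from the point to it = 2.40 mm. The point is inside the cross-section and 2.40 mm from the nearest boundary — more than the 0.8 mm shell width (2 × 0.4), so it's in the infill interior.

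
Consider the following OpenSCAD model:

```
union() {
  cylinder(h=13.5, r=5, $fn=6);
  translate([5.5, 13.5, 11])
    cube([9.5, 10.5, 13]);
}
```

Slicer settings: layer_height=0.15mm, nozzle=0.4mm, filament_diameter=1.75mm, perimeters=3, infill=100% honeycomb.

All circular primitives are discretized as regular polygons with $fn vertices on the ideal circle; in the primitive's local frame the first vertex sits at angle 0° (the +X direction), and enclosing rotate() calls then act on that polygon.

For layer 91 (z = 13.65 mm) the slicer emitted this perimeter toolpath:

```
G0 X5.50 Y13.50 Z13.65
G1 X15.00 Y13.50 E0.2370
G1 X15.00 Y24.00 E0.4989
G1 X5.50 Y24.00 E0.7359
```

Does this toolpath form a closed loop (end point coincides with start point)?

Start point (G0): (5.50, 13.50). End point (last G1): the path does not return to the start — open.

no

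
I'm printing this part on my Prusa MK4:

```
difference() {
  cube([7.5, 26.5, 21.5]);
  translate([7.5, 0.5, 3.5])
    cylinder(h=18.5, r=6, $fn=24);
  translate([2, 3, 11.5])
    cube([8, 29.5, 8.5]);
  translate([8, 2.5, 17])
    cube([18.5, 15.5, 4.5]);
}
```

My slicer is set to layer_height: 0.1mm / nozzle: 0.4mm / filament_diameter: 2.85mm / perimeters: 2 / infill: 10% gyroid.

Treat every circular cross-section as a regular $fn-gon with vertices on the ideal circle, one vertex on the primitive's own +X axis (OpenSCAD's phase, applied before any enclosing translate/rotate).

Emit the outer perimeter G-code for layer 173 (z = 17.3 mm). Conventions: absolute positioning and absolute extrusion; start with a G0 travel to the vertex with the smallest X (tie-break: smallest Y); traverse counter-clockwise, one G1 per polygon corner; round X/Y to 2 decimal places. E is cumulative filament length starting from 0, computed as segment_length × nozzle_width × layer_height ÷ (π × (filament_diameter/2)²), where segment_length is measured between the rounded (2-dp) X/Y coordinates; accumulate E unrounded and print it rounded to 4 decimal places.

G0 X0.00 Y0.00 Z17.30
G1 X1.57 Y0.00 E0.0098
G1 X1.50 Y0.50 E0.0130
G1 X1.70 Y2.05 E0.0228
G1 X2.10 Y3.00 E0.0293
G1 X2.00 Y3.00 E0.0299
G1 X2.00 Y26.50 E0.1772
G1 X0.00 Y26.50 E0.1898
G1 X0.00 Y0.00 E0.3559

At z = 17.3 mm: the 7.5×26.5 cube contributes its full rectangle; the r=6 cylinder at (7.5, 0.5) gives a regular 24-gon of circumradius 6 (constant along its height); the cube at (2, 3) is present — its section is the full 8×29.5 rectangle; the cube at (8, 2.5) (footprint 18.5×15.5) is included at this height; Taking the first minus the rest: starting from the 7.5×26.5 cube, the r=6 cylinder at (7.5, 0.5) partially overlaps it — only the 30.94 mm² overlap (of its 111.81 mm²) is removed, clipping the outline; the 8×29.5 cube at (2, 3) partially overlaps it — only the 115.76 mm² overlap (of its 236.00 mm²) is removed, clipping the outline; the 18.5×15.5 cube at (8, 2.5) misses the remaining region (no effect) — 1 connected region. The outline is a single polygon with 8 vertices. Extrusion per mm of travel: 0.4 × 0.1 / (π × 1.425²) = 0.006270. Accumulating E over each segment gives final E = 0.3559.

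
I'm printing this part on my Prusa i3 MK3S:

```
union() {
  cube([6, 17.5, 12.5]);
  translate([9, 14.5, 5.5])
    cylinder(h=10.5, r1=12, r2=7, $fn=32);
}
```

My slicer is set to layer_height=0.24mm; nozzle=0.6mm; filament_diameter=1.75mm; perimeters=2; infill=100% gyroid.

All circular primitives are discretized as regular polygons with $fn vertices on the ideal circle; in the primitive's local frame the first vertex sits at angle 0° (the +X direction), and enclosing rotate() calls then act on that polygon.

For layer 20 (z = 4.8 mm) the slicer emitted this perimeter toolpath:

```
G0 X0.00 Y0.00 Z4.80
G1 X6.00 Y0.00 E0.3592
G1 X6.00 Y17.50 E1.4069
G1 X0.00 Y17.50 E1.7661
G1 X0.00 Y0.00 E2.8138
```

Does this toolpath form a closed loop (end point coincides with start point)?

yes

Start point (G0): (0.00, 0.00). End point (last G1): the path returns to the start — closed.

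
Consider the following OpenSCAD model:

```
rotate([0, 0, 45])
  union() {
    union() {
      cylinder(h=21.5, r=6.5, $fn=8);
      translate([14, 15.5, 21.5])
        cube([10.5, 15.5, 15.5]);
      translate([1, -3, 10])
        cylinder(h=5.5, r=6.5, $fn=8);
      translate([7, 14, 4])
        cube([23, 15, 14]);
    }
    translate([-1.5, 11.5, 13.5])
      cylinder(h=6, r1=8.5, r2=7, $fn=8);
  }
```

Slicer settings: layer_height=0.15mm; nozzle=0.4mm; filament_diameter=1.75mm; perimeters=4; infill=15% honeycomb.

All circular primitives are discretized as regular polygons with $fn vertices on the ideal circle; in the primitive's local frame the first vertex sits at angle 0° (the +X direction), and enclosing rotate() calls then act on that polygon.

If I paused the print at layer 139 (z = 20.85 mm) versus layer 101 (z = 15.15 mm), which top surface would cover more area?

layer 101 (z = 15.15 mm)

Layer 139 (z = 20.85): the r=6.5 cylinder contributes a regular 8-gon of circumradius 6.5 (area = (8/2)·6.500²·sin(360°/8) = 119.50 mm²); the cube at (14, 15.5) is not intersected at this z (z outside [21.5, 37]); the cylinder at (1, -3) is not intersected at this z (z outside [10, 15.5]); the cube at (7, 14) is absent (z outside [4, 18]); Taking the union: only the r=6.5 cylinder is present, so the union is just that shape — area = 119.50 mm²; the cone at (-1.5, 11.5) is not intersected at this z (z outside [13.5, 19.5]); Merging all regions: only the result so far is present, so the union is just that shape — area = 119.50 mm²; (rotated 45° about Z; rotation is an isometry so areas/perimeters/island counts are preserved). So its area = 119.50 mm². Layer 101 (z = 15.15): the cylinder: section is a regular 8-gon, circumradius r=6.5 (area = (8/2)·6.500²·sin(360°/8) = 119.50 mm²); the cube at (14, 15.5) is not intersected at this z (z outside [21.5, 37]); the r=6.5 cylinder at (1, -3) contributes a regular 8-gon of circumradius 6.5 (area = (8/2)·6.500²·sin(360°/8) = 119.50 mm²); the cube at (7, 14) is present — its section is the full 23×15 rectangle (area 345.00 mm²); Taking the union: the regions partially overlap — summed areas 584.00 mm² minus the doubly-counted overlap 81.16 mm² gives 502.84 mm² — area = 502.84 mm²; the cone at (-1.5, 11.5) (r1=8.5→r2=7) has section circumradius 8.088 here — a regular 8-gon (area = (8/2)·8.088²·sin(360°/8) = 185.00 mm²); Merging all regions: the regions partially overlap — summed areas 687.84 mm² minus the doubly-counted overlap 11.04 mm² gives 676.80 mm² — area = 676.80 mm²; (rotated 45° about Z; rotation is an isometry so areas/perimeters/island counts are preserved). So its area = 676.80 mm². Layer 101 is larger (676.80 vs 119.50 mm²).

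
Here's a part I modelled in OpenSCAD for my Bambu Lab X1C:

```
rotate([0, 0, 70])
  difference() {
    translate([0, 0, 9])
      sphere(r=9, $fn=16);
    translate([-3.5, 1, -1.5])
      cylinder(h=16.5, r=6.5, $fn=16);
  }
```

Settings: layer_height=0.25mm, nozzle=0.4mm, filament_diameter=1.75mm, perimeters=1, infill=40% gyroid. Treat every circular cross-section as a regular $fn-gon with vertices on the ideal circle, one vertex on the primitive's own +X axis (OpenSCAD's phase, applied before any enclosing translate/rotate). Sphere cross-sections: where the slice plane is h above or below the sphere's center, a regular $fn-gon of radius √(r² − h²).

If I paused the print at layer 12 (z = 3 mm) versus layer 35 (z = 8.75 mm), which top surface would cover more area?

layer 35 (z = 8.75 mm)

Layer 12 (z = 3): the r=9 sphere slices to a regular 16-gon of circumradius 6.708 (√(r²−h²) with h=6 from center) (area = (16/2)·6.708²·sin(360°/16) = 137.77 mm²); the cylinder at (-3.5, 1): section is a regular 16-gon, circumradius r=6.5 (area = (16/2)·6.500²·sin(360°/16) = 129.35 mm²); Taking the first minus the rest: starting from the r=9 sphere (137.77 mm²), the r=6.5 cylinder at (-3.5, 1) partially overlaps it — only the 86.62 mm² overlap (of its 129.35 mm²) is removed, clipping the outline — area = 51.15 mm²; (whole slice rotated 70° about Z — lengths, areas and connectivity unchanged). So its area = 51.15 mm². Layer 35 (z = 8.75): the sphere: section is a regular 16-gon, circumradius = √(r²−h²) = √(9²−0.25²) = 8.997 (area = (16/2)·8.997²·sin(360°/16) = 247.79 mm²); the r=6.5 cylinder at (-3.5, 1) contributes a regular 16-gon of circumradius 6.5 (area = (16/2)·6.500²·sin(360°/16) = 129.35 mm²); After the difference (first − rest): starting from the r=9 sphere (247.79 mm²), the r=6.5 cylinder at (-3.5, 1) partially overlaps it — only the 119.76 mm² overlap (of its 129.35 mm²) is removed, clipping the outline — area = 128.02 mm²; (whole slice rotated 70° about Z — lengths, areas and connectivity unchanged). So its area = 128.02 mm². Layer 35 is larger (128.02 vs 51.15 mm²).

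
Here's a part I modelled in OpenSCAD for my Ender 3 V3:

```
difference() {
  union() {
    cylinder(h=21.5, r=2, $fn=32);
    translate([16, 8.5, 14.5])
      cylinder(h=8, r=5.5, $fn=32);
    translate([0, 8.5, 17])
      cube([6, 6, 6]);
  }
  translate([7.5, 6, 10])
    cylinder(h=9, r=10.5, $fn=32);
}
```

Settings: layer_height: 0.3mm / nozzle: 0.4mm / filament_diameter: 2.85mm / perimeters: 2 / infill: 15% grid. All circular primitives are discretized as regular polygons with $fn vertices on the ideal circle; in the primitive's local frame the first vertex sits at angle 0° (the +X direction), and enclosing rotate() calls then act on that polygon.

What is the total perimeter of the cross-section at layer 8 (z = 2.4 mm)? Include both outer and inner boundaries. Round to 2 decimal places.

12.55 mm

At z = 2.4 mm: the r=2 cylinder gives a regular 32-gon of circumradius 2 (constant along its height) (perimeter = 2·32·2.000·sin(180°/32) = 12.55 mm); the cylinder at (16, 8.5) is not intersected at this z (z outside [14.5, 22.5]); the cube at (0, 8.5) is absent (z outside [17, 23]); Taking the union: only the r=2 cylinder is present, so the union is just that shape — boundary = 12.55 mm; the cylinder at (7.5, 6) does not reach this height (z outside [10, 19]); After the difference (first − rest): none of the subtracted shapes is present at this height, so the result so far is unchanged — boundary = 12.55 mm. Overall, the cross-section is a single solid region. Total boundary length (outer) = 12.55 mm.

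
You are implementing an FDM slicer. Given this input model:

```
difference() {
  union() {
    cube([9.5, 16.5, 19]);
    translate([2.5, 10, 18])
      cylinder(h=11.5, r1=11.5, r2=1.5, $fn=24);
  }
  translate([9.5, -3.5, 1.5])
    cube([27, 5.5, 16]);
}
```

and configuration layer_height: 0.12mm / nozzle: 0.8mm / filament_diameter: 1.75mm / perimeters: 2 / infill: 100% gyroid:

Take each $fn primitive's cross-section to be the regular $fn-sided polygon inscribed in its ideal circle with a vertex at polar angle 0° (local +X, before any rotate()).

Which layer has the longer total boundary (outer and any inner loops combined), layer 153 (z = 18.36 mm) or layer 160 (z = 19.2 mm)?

Layer 153 (z = 18.36): the cube is present — its section is the full 9.5×16.5 rectangle (perimeter 52.00 mm); the cone at (2.5, 10) (r1=11.5→r2=1.5) has section circumradius 11.187 here — a regular 24-gon (perimeter = 2·24·11.187·sin(180°/24) = 70.09 mm); Merging all regions: the regions partially overlap (shared area 155.44 mm²), so the edge portions inside another operand are dropped and the merged outline is re-measured after clipping — boundary = 71.05 mm; the cube at (9.5, -3.5) is absent (z outside [1.5, 17.5]); After the difference (first − rest): none of the subtracted shapes is present at this height, so the result so far is unchanged — boundary = 71.05 mm. So its perimeter = 71.05 mm. Layer 160 (z = 19.2): the cube is not intersected at this z (z outside [0, 19]); the cone at (2.5, 10) (r1=11.5→r2=1.5) has section circumradius 10.457 here — a regular 24-gon (perimeter = 2·24·10.457·sin(180°/24) = 65.51 mm); Merging all regions: only the cone at (2.5, 10) is present, so the union is just that shape — boundary = 65.51 mm; the cube at (9.5, -3.5) is not intersected at this z (z outside [1.5, 17.5]); After the difference (first − rest): none of the subtracted shapes is present at this height, so the result so far is unchanged — boundary = 65.51 mm. So its perimeter = 65.51 mm. Layer 153 is larger (71.05 vs 65.51 mm).

layer 153 (z = 18.36 mm)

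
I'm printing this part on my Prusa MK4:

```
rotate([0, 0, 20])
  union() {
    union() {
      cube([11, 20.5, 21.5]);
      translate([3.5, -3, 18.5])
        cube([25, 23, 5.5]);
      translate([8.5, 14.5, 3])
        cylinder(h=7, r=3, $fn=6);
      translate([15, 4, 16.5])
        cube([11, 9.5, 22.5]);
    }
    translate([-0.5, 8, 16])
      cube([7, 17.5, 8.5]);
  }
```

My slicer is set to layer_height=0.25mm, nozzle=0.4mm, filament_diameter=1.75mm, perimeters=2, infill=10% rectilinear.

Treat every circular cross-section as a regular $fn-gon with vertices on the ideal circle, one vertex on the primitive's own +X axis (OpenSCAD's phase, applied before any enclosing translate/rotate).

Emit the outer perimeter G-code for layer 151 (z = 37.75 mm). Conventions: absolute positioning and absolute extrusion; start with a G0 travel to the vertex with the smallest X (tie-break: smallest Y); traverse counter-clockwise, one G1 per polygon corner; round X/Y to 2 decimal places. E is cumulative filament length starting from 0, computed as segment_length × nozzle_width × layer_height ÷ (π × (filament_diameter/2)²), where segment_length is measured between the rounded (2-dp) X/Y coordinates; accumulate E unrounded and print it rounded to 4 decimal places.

G0 X9.48 Y17.82 Z37.75
G1 X12.73 Y8.89 E0.3951
G1 X23.06 Y12.65 E0.8521
G1 X19.81 Y21.58 E1.2472
G1 X9.48 Y17.82 E1.7043

At z = 37.75 mm: the cube does not reach this height (z outside [0, 21.5]); the cube at (3.5, -3) is not intersected at this z (z outside [18.5, 24]); the cylinder at (8.5, 14.5) is absent (z outside [3, 10]); the cube at (15, 4) is present — its section is the full 11×9.5 rectangle; Merging all regions: only the 11×9.5 cube at (15, 4) is present, so the union is just that shape — 1 connected region; the cube at (-0.5, 8) is not intersected at this z (z outside [16, 24.5]); Combining (union): only that combined region is present, so the union is just that shape — 1 connected region; (rotated 20° about Z; rotation is an isometry so areas/perimeters/island counts are preserved). The outline is a single polygon with 4 vertices. Extrusion per mm of travel: 0.4 × 0.25 / (π × 0.875²) = 0.041575. Accumulating E over each segment gives final E = 1.7043.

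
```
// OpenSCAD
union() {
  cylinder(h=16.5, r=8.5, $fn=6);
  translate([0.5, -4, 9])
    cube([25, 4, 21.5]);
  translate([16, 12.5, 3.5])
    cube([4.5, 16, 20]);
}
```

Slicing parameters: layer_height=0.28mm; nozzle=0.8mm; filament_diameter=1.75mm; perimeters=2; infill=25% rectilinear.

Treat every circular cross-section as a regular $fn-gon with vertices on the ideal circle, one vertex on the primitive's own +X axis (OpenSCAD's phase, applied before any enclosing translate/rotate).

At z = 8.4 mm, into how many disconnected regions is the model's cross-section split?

2

At z = 8.4 mm: the r=8.5 cylinder gives a regular 6-gon of circumradius 8.5 (constant along its height); the cube at (0.5, -4) does not reach this height (z outside [9, 30.5]); the 4.5×16 cube at (16, 12.5) contributes its full rectangle; Combining (union): the 2 present regions are separate (no shared area or edge), so areas and boundary lengths simply add and each stays a separate island — 2 connected regions. The result has 2 disconnected regions.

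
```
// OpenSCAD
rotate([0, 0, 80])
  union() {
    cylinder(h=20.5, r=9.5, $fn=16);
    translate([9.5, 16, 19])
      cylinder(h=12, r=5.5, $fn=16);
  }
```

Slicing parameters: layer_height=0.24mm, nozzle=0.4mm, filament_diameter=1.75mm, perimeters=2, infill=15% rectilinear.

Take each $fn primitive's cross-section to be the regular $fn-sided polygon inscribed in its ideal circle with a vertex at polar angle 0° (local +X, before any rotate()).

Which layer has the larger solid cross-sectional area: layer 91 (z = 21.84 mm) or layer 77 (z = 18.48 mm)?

Layer 91 (z = 21.84): the cylinder does not reach this height (z outside [0, 20.5]); the r=5.5 cylinder at (9.5, 16) contributes a regular 16-gon of circumradius 5.5 (area = (16/2)·5.500²·sin(360°/16) = 92.61 mm²); Merging all regions: only the r=5.5 cylinder at (9.5, 16) is present, so the union is just that shape — area = 92.61 mm²; (rotated 80° about Z; rotation is an isometry so areas/perimeters/island counts are preserved). So its area = 92.61 mm². Layer 77 (z = 18.48): the cylinder: section is a regular 16-gon, circumradius r=9.5 (area = (16/2)·9.500²·sin(360°/16) = 276.30 mm²); the cylinder at (9.5, 16) is absent (z outside [19, 31]); Merging all regions: only the r=9.5 cylinder is present, so the union is just that shape — area = 276.30 mm²; (whole slice rotated 80° about Z — lengths, areas and connectivity unchanged). So its area = 276.30 mm². Layer 77 is larger (276.30 vs 92.61 mm²).

layer 77 (z = 18.48 mm)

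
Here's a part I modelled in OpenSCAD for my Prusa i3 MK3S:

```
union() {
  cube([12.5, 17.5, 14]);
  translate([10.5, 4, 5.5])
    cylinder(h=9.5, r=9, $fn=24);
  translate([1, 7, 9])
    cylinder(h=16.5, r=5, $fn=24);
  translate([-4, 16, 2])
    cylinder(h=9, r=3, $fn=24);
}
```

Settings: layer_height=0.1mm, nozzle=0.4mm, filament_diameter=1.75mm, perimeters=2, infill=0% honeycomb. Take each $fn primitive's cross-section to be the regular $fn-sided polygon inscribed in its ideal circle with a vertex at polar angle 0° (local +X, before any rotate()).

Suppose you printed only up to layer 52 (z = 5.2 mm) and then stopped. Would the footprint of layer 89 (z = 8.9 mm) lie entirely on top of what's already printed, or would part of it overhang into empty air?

Compare the two slices. At z = 5.2: the cube is present — its section is the full 12.5×17.5 rectangle (area 218.75 mm²); the cylinder at (10.5, 4) does not reach this height (z outside [5.5, 15]); the cylinder at (1, 7) does not reach this height (z outside [9, 25.5]); the r=3 cylinder at (-4, 16) contributes a regular 24-gon of circumradius 3 (area = (24/2)·3.000²·sin(360°/24) = 27.95 mm²); Merging all regions: the 2 present regions are separate (no shared area or edge), so areas and boundary lengths simply add and each stays a separate island — area = 246.70 mm². At z = 8.9: the 12.5×17.5 cube contributes its full rectangle (area 218.75 mm²); the r=9 cylinder at (10.5, 4) contributes a regular 24-gon of circumradius 9 (area = (24/2)·9.000²·sin(360°/24) = 251.57 mm²); the cylinder at (1, 7) is absent (z outside [9, 25.5]); the r=3 cylinder at (-4, 16) gives a regular 24-gon of circumradius 3 (constant along its height) (area = (24/2)·3.000²·sin(360°/24) = 27.95 mm²); Combining (union): the regions partially overlap — summed areas 498.27 mm² minus the doubly-counted overlap 123.18 mm² gives 375.09 mm² — area = 375.09 mm². Checking containment: at z = 8.9 the cross-section extends beyond the z = 5.2 cross-section by about 128.39 mm².

part overhangs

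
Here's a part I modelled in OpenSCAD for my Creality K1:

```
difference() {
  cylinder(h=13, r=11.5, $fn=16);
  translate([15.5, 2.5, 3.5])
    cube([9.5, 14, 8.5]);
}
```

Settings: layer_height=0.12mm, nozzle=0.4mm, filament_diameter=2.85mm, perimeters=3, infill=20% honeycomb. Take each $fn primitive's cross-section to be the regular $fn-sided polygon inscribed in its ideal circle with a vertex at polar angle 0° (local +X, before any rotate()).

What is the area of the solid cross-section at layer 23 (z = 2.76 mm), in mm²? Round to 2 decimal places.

At z = 2.76 mm: the cylinder: section is a regular 16-gon, circumradius r=11.5 (area = (16/2)·11.500²·sin(360°/16) = 404.88 mm²); the cube at (15.5, 2.5) does not reach this height (z outside [3.5, 12]); Subtracting the remaining from the first: none of the subtracted shapes is present at this height, so the r=11.5 cylinder is unchanged — area = 404.88 mm². Overall, the cross-section is a single solid region. Net area = 404.88 mm².

404.88 mm²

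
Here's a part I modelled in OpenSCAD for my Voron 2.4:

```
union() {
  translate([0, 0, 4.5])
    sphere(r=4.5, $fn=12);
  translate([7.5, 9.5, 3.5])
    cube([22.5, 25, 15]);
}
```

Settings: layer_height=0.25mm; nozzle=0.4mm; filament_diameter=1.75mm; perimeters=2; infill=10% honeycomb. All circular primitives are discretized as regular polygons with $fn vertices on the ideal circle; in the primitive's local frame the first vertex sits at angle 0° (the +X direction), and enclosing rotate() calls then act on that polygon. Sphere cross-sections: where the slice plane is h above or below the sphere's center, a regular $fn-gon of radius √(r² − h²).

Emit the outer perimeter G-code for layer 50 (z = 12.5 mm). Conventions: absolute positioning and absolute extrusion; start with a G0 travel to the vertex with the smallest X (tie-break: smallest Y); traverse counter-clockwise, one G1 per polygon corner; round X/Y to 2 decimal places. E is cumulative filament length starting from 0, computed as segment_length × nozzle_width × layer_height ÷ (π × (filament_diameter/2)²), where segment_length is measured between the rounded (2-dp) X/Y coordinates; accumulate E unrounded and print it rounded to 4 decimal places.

G0 X7.50 Y9.50 Z12.50
G1 X30.00 Y9.50 E0.9354
G1 X30.00 Y34.50 E1.9748
G1 X7.50 Y34.50 E2.9103
G1 X7.50 Y9.50 E3.9496

At z = 12.5 mm: the sphere does not reach this height (|z−center|=8.000 > r=4.5); the 22.5×25 cube at (7.5, 9.5) contributes its full rectangle; Taking the union: only the 22.5×25 cube at (7.5, 9.5) is present, so the union is just that shape — 1 connected region. The outline is a single polygon with 4 vertices. Extrusion per mm of travel: 0.4 × 0.25 / (π × 0.875²) = 0.041575. Accumulating E over each segment gives final E = 3.9496.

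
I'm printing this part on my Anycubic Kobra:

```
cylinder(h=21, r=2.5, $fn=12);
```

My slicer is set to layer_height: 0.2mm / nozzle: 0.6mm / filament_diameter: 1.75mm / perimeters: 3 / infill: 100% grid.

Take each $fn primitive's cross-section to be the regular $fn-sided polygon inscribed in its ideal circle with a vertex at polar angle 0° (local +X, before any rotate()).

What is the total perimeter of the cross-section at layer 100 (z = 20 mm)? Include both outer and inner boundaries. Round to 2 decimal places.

15.53 mm

At z = 20 mm: the r=2.5 cylinder gives a regular 12-gon of circumradius 2.5 (constant along its height) (perimeter = 2·12·2.500·sin(180°/12) = 15.53 mm). Overall, the cross-section is a single solid region. Total boundary length (outer) = 15.53 mm.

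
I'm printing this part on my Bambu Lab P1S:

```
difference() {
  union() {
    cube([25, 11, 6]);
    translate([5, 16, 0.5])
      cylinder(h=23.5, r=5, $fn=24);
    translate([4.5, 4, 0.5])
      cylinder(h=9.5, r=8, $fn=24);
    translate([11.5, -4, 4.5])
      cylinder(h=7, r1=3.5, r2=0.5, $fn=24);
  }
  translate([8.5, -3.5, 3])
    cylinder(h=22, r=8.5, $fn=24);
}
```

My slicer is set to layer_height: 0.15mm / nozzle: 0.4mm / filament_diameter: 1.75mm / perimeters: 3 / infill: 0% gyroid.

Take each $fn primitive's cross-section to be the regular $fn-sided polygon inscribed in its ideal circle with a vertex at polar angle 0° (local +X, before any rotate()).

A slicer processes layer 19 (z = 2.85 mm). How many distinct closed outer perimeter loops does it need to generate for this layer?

1

At z = 2.85 mm: the cube (footprint 25×11) is included at this height; the r=5 cylinder at (5, 16) contributes a regular 24-gon of circumradius 5; the r=8 cylinder at (4.5, 4) gives a regular 24-gon of circumradius 8 (constant along its height); the cone at (11.5, -4) is not intersected at this z (z outside [4.5, 11.5]); Combining (union): the regions partially overlap (shared area 129.90 mm²), so overlapping operands fuse into one piece — 1 connected region; the cylinder at (8.5, -3.5) is absent (z outside [3, 25]); Taking the first minus the rest: none of the subtracted shapes is present at this height, so that combined region is unchanged — 1 connected region. The result has 1 disconnected region.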